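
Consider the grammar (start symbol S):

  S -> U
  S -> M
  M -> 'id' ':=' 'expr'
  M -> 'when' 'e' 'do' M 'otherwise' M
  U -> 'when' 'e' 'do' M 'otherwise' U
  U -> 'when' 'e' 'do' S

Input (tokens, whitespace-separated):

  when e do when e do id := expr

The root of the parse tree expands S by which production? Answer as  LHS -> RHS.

[S [U when e do [S [U when e do [S [M id := expr]]]]]]

S -> U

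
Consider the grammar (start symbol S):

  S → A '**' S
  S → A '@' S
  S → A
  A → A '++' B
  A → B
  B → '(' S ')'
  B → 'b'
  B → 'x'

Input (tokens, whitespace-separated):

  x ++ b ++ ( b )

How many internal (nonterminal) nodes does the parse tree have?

10

[S [A [A [A [B x]] ++ [B b]] ++ [B ( [S [A [B b]]] )]]]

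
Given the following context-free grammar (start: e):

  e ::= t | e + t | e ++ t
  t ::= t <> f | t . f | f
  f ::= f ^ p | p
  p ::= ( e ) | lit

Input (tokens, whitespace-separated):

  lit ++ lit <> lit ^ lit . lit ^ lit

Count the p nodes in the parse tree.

6

[e [e [t [f [p lit]]]] ++ [t [t [t [f [p lit]]] <> [f [f [p lit]] ^ [p lit]]] . [f [f [p lit]] ^ [p lit]]]]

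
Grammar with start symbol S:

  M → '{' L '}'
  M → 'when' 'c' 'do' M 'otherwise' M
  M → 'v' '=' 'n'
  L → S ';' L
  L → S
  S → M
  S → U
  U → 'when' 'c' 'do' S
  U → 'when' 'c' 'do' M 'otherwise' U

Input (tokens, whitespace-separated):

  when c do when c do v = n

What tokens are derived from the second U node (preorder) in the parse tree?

when c do v = n

[S [U when c do [S [U when c do [S [M v = n]]]]]]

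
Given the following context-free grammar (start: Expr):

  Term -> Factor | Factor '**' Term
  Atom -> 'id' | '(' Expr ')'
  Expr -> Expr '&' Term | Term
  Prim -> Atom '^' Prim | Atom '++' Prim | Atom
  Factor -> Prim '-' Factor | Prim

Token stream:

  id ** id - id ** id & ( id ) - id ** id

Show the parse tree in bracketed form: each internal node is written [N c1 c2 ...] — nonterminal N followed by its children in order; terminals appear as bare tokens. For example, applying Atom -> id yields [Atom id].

[Expr [Expr [Term [Factor [Prim [Atom id]]] ** [Term [Factor [Prim [Atom id]] - [Factor [Prim [Atom id]]]] ** [Term [Factor [Prim [Atom id]]]]]]] & [Term [Factor [Prim [Atom ( [Expr [Term [Factor [Prim [Atom id]]]]] )]] - [Factor [Prim [Atom id]]]] ** [Term [Factor [Prim [Atom id]]]]]]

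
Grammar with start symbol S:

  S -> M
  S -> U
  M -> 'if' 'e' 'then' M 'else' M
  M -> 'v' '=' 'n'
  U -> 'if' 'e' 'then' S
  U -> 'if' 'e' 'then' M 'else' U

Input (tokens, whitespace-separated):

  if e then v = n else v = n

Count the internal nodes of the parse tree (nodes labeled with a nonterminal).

[S [M if e then [M v = n] else [M v = n]]]

4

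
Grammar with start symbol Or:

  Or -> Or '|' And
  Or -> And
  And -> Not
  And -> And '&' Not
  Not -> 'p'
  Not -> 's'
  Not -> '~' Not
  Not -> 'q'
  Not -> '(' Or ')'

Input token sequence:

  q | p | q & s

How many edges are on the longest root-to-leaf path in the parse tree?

[Or [Or [Or [And [Not q]]] | [And [Not p]]] | [And [And [Not q]] & [Not s]]]

5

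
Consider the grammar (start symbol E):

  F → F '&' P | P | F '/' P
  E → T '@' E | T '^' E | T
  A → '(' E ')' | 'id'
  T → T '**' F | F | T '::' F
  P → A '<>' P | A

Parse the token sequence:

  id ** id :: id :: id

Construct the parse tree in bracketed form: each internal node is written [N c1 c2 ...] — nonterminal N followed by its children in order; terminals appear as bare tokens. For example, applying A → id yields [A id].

E
T
T :: F
T :: F :: F
T ** F :: F :: F
F ** F :: F :: F
P ** F :: F :: F
A ** F :: F :: F
id ** F :: F :: F
id ** P :: F :: F
id ** A :: F :: F
id ** id :: F :: F
id ** id :: P :: F
id ** id :: A :: F
id ** id :: id :: F
id ** id :: id :: P
id ** id :: id :: A
id ** id :: id :: id

[E [T [T [T [T [F [P [A id]]]] ** [F [P [A id]]]] :: [F [P [A id]]]] :: [F [P [A id]]]]]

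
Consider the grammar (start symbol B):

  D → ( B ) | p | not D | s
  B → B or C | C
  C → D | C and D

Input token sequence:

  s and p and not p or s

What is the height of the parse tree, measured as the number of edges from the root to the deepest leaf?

6

[B [B [C [C [C [D s]] and [D p]] and [D not [D p]]]] or [C [D s]]]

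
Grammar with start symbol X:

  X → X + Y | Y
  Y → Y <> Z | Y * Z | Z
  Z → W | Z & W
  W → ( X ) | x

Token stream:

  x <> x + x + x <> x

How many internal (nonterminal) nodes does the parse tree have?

[X [X [X [Y [Y [Z [W x]]] <> [Z [W x]]]] + [Y [Z [W x]]]] + [Y [Y [Z [W x]]] <> [Z [W x]]]]

18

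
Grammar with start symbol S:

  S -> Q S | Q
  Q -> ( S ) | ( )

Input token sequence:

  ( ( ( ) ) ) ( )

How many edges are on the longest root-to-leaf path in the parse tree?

6

[S [Q ( [S [Q ( [S [Q ( )]] )]] )] [S [Q ( )]]]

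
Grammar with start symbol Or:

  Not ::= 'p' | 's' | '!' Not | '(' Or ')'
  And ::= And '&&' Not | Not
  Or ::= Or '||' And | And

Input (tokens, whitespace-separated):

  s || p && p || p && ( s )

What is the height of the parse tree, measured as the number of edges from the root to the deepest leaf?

[Or [Or [Or [And [Not s]]] || [And [And [Not p]] && [Not p]]] || [And [And [Not p]] && [Not ( [Or [And [Not s]]] )]]]

6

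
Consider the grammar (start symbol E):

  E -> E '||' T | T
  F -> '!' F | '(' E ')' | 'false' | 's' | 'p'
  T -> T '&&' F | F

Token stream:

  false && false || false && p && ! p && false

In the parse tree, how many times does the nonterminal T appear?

6

[E [E [T [T [F false]] && [F false]]] || [T [T [T [T [F false]] && [F p]] && [F ! [F p]]] && [F false]]]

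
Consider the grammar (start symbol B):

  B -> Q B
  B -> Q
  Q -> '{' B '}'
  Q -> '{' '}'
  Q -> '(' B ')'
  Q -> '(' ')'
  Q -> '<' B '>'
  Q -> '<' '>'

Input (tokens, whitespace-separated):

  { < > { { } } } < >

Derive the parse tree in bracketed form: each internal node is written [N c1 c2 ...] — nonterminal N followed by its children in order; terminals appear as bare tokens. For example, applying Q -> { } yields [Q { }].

B
Q B
{ B } B
{ Q B } B
{ < > B } B
{ < > Q } B
{ < > { B } } B
{ < > { Q } } B
{ < > { { } } } B
{ < > { { } } } Q
{ < > { { } } } < >

[B [Q { [B [Q < >] [B [Q { [B [Q { }]] }]]] }] [B [Q < >]]]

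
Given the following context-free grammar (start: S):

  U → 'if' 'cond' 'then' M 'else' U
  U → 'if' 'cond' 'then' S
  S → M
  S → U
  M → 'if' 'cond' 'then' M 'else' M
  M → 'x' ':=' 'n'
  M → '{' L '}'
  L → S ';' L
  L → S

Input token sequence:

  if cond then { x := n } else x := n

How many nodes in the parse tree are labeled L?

1

[S [M if cond then [M { [L [S [M x := n]]] }] else [M x := n]]]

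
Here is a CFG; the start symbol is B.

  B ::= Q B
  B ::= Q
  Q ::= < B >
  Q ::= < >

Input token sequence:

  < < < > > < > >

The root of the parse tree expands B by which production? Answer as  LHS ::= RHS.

B ::= Q

[B [Q < [B [Q < [B [Q < >]] >] [B [Q < >]]] >]]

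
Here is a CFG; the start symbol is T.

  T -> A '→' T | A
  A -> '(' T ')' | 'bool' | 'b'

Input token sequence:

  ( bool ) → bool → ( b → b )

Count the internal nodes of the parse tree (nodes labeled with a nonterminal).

12

[T [A ( [T [A bool]] )] → [T [A bool] → [T [A ( [T [A b] → [T [A b]]] )]]]]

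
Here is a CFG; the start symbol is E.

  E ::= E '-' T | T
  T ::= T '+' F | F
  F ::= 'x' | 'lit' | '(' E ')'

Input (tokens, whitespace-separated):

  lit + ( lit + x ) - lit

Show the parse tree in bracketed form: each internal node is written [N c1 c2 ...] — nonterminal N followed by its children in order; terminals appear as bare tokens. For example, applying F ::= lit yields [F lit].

[E [E [T [T [F lit]] + [F ( [E [T [T [F lit]] + [F x]]] )]]] - [T [F lit]]]

E
E - T
T - T
T + F - T
F + F - T
lit + F - T
lit + ( E ) - T
lit + ( T ) - T
lit + ( T + F ) - T
lit + ( F + F ) - T
lit + ( lit + F ) - T
lit + ( lit + x ) - T
lit + ( lit + x ) - F
lit + ( lit + x ) - lit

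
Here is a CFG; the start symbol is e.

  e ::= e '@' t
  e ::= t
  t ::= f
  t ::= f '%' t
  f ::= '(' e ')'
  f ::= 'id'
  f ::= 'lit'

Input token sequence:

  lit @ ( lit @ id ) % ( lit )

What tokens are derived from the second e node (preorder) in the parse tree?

[e [e [t [f lit]]] @ [t [f ( [e [e [t [f lit]]] @ [t [f id]]] )] % [t [f ( [e [t [f lit]]] )]]]]

lit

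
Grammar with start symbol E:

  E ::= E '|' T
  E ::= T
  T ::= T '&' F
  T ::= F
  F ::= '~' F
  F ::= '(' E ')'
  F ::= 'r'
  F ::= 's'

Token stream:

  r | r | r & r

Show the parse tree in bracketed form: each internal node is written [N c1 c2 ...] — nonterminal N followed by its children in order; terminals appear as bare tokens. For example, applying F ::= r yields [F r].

[E [E [E [T [F r]]] | [T [F r]]] | [T [T [F r]] & [F r]]]

E
E | T
E | T | T
T | T | T
F | T | T
r | T | T
r | F | T
r | r | T
r | r | T & F
r | r | F & F
r | r | r & F
r | r | r & r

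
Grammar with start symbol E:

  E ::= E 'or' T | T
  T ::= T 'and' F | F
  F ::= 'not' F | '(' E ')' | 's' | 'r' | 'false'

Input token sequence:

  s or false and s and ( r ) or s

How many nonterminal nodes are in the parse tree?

16

[E [E [E [T [F s]]] or [T [T [T [F false]] and [F s]] and [F ( [E [T [F r]]] )]]] or [T [F s]]]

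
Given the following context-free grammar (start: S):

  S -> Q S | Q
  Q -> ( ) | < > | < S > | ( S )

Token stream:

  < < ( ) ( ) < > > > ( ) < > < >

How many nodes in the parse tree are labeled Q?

8

[S [Q < [S [Q < [S [Q ( )] [S [Q ( )] [S [Q < >]]]] >]] >] [S [Q ( )] [S [Q < >] [S [Q < >]]]]]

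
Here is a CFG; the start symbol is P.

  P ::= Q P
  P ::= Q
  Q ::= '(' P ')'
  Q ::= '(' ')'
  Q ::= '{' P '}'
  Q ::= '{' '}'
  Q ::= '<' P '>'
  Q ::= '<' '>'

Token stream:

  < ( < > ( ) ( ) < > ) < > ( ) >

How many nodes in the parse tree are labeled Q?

8

[P [Q < [P [Q ( [P [Q < >] [P [Q ( )] [P [Q ( )] [P [Q < >]]]]] )] [P [Q < >] [P [Q ( )]]]] >]]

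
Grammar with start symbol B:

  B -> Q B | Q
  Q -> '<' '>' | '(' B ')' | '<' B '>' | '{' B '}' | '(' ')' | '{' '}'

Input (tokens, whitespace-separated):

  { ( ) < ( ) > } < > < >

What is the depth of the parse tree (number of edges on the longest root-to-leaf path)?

7

[B [Q { [B [Q ( )] [B [Q < [B [Q ( )]] >]]] }] [B [Q < >] [B [Q < >]]]]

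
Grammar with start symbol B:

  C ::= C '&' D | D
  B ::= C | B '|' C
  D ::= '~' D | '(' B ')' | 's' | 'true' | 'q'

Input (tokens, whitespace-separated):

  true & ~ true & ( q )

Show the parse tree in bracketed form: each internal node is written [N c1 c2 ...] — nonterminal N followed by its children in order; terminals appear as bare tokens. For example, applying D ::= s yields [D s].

[B [C [C [C [D true]] & [D ~ [D true]]] & [D ( [B [C [D q]]] )]]]

B
C
C & D
C & D & D
D & D & D
true & D & D
true & ~ D & D
true & ~ true & D
true & ~ true & ( B )
true & ~ true & ( C )
true & ~ true & ( D )
true & ~ true & ( q )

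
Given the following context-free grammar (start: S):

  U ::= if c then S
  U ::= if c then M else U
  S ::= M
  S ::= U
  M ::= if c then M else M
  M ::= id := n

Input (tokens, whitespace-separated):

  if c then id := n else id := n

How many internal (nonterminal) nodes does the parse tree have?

4

[S [M if c then [M id := n] else [M id := n]]]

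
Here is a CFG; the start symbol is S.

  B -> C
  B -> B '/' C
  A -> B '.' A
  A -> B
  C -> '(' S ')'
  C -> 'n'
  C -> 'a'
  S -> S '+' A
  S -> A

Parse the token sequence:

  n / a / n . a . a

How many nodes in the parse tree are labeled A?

3

[S [A [B [B [B [C n]] / [C a]] / [C n]] . [A [B [C a]] . [A [B [C a]]]]]]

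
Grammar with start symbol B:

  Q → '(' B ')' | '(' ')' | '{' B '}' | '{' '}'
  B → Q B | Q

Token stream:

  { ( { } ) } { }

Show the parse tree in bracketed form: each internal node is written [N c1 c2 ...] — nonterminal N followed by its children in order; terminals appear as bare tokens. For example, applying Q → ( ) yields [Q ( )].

B
Q B
{ B } B
{ Q } B
{ ( B ) } B
{ ( Q ) } B
{ ( { } ) } B
{ ( { } ) } Q
{ ( { } ) } { }

[B [Q { [B [Q ( [B [Q { }]] )]] }] [B [Q { }]]]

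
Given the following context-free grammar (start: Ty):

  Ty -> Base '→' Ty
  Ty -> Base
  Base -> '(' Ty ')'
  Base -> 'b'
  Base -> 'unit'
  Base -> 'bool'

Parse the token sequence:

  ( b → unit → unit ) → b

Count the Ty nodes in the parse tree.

[Ty [Base ( [Ty [Base b] → [Ty [Base unit] → [Ty [Base unit]]]] )] → [Ty [Base b]]]

5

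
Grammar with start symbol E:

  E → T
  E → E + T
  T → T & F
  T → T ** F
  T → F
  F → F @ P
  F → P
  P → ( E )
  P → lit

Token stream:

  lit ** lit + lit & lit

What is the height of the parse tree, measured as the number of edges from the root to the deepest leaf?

6

[E [E [T [T [F [P lit]]] ** [F [P lit]]]] + [T [T [F [P lit]]] & [F [P lit]]]]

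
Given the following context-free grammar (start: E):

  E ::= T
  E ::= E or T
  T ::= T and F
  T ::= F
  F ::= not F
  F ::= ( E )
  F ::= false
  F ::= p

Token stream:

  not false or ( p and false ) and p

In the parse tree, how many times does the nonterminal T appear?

[E [E [T [F not [F false]]]] or [T [T [F ( [E [T [T [F p]] and [F false]]] )]] and [F p]]]

5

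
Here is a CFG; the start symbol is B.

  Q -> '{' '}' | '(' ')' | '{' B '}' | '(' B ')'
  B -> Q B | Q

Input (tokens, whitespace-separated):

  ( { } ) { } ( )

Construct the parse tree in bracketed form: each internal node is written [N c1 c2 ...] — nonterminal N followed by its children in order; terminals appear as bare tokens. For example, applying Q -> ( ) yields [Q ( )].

[B [Q ( [B [Q { }]] )] [B [Q { }] [B [Q ( )]]]]

B
Q B
( B ) B
( Q ) B
( { } ) B
( { } ) Q B
( { } ) { } B
( { } ) { } Q
( { } ) { } ( )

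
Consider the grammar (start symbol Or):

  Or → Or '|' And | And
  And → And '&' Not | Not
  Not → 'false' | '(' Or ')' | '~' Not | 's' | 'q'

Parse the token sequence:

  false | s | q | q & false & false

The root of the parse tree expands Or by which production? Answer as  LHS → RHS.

Or → Or '|' And

[Or [Or [Or [Or [And [Not false]]] | [And [Not s]]] | [And [Not q]]] | [And [And [And [Not q]] & [Not false]] & [Not false]]]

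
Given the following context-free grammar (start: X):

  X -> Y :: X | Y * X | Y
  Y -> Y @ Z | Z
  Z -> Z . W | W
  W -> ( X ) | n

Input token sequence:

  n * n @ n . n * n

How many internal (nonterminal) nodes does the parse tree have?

[X [Y [Z [W n]]] * [X [Y [Y [Z [W n]]] @ [Z [Z [W n]] . [W n]]] * [X [Y [Z [W n]]]]]]

17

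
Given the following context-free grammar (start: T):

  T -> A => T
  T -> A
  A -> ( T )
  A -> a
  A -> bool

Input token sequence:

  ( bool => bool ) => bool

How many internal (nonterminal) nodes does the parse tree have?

8

[T [A ( [T [A bool] => [T [A bool]]] )] => [T [A bool]]]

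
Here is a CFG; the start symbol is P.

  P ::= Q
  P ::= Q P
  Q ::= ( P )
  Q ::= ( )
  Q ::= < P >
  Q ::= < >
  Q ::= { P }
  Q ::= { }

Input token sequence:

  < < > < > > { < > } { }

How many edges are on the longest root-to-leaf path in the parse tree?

[P [Q < [P [Q < >] [P [Q < >]]] >] [P [Q { [P [Q < >]] }] [P [Q { }]]]]

5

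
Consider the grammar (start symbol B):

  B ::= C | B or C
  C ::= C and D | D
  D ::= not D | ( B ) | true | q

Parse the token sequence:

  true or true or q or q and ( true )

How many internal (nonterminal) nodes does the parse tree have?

[B [B [B [B [C [D true]]] or [C [D true]]] or [C [D q]]] or [C [C [D q]] and [D ( [B [C [D true]]] )]]]

17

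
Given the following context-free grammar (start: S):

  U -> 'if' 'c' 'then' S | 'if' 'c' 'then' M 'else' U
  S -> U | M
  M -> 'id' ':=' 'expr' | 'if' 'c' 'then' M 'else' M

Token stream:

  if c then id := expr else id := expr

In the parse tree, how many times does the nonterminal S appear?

1

[S [M if c then [M id := expr] else [M id := expr]]]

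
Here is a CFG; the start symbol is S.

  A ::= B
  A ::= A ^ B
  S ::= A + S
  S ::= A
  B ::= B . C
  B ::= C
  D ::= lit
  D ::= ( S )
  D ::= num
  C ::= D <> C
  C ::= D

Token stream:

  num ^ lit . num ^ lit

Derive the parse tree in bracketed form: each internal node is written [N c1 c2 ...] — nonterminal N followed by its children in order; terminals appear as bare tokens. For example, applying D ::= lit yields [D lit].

S
A
A ^ B
A ^ B ^ B
B ^ B ^ B
C ^ B ^ B
D ^ B ^ B
num ^ B ^ B
num ^ B . C ^ B
num ^ C . C ^ B
num ^ D . C ^ B
num ^ lit . C ^ B
num ^ lit . D ^ B
num ^ lit . num ^ B
num ^ lit . num ^ C
num ^ lit . num ^ D
num ^ lit . num ^ lit

[S [A [A [A [B [C [D num]]]] ^ [B [B [C [D lit]]] . [C [D num]]]] ^ [B [C [D lit]]]]]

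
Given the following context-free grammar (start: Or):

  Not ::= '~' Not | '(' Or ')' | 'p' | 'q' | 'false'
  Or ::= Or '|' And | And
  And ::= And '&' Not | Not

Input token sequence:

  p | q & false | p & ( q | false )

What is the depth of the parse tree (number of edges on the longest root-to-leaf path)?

[Or [Or [Or [And [Not p]]] | [And [And [Not q]] & [Not false]]] | [And [And [Not p]] & [Not ( [Or [Or [And [Not q]]] | [And [Not false]]] )]]]

7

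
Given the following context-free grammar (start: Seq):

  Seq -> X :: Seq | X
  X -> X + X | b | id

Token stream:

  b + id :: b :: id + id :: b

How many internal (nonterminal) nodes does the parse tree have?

[Seq [X [X b] + [X id]] :: [Seq [X b] :: [Seq [X [X id] + [X id]] :: [Seq [X b]]]]]

12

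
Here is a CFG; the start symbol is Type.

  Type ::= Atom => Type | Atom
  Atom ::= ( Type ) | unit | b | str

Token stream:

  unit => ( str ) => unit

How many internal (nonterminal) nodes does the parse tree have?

8

[Type [Atom unit] => [Type [Atom ( [Type [Atom str]] )] => [Type [Atom unit]]]]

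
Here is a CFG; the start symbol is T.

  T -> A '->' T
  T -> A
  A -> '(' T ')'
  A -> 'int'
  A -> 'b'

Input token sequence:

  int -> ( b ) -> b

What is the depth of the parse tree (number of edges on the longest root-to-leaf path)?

[T [A int] -> [T [A ( [T [A b]] )] -> [T [A b]]]]

5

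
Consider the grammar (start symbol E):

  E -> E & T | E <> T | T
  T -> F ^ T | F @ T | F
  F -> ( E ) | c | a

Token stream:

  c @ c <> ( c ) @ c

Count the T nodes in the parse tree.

[E [E [T [F c] @ [T [F c]]]] <> [T [F ( [E [T [F c]]] )] @ [T [F c]]]]

5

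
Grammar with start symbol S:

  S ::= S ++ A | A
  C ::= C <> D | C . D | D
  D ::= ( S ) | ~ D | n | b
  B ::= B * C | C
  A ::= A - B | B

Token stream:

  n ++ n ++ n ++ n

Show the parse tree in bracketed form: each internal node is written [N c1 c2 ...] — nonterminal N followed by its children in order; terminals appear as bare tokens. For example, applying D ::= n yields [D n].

[S [S [S [S [A [B [C [D n]]]]] ++ [A [B [C [D n]]]]] ++ [A [B [C [D n]]]]] ++ [A [B [C [D n]]]]]

S
S ++ A
S ++ A ++ A
S ++ A ++ A ++ A
A ++ A ++ A ++ A
B ++ A ++ A ++ A
C ++ A ++ A ++ A
D ++ A ++ A ++ A
n ++ A ++ A ++ A
n ++ B ++ A ++ A
n ++ C ++ A ++ A
n ++ D ++ A ++ A
n ++ n ++ A ++ A
n ++ n ++ B ++ A
n ++ n ++ C ++ A
n ++ n ++ D ++ A
n ++ n ++ n ++ A
n ++ n ++ n ++ B
n ++ n ++ n ++ C
n ++ n ++ n ++ D
n ++ n ++ n ++ n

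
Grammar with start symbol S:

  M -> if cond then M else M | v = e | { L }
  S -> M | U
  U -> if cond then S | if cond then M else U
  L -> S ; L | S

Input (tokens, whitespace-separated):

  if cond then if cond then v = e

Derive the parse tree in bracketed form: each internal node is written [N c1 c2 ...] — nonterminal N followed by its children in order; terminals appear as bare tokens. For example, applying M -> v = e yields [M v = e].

[S [U if cond then [S [U if cond then [S [M v = e]]]]]]

S
U
if cond then S
if cond then U
if cond then if cond then S
if cond then if cond then M
if cond then if cond then v = e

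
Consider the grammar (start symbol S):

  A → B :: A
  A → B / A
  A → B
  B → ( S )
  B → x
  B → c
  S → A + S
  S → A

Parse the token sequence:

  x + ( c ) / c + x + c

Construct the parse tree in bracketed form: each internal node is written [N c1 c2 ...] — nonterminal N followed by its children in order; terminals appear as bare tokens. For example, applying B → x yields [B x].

S
A + S
B + S
x + S
x + A + S
x + B / A + S
x + ( S ) / A + S
x + ( A ) / A + S
x + ( B ) / A + S
x + ( c ) / A + S
x + ( c ) / B + S
x + ( c ) / c + S
x + ( c ) / c + A + S
x + ( c ) / c + B + S
x + ( c ) / c + x + S
x + ( c ) / c + x + A
x + ( c ) / c + x + B
x + ( c ) / c + x + c

[S [A [B x]] + [S [A [B ( [S [A [B c]]] )] / [A [B c]]] + [S [A [B x]] + [S [A [B c]]]]]]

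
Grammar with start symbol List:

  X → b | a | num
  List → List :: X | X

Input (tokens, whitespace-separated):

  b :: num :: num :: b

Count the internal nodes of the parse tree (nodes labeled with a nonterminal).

8

[List [List [List [List [X b]] :: [X num]] :: [X num]] :: [X b]]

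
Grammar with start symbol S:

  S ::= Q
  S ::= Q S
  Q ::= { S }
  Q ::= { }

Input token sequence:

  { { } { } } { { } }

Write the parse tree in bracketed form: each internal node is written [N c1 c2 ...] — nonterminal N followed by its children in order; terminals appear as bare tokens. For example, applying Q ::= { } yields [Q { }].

[S [Q { [S [Q { }] [S [Q { }]]] }] [S [Q { [S [Q { }]] }]]]

S
Q S
{ S } S
{ Q S } S
{ { } S } S
{ { } Q } S
{ { } { } } S
{ { } { } } Q
{ { } { } } { S }
{ { } { } } { Q }
{ { } { } } { { } }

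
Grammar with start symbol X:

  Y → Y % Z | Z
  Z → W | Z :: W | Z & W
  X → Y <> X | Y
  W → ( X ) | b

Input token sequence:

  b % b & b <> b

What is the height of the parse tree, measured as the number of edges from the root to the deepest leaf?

[X [Y [Y [Z [W b]]] % [Z [Z [W b]] & [W b]]] <> [X [Y [Z [W b]]]]]

5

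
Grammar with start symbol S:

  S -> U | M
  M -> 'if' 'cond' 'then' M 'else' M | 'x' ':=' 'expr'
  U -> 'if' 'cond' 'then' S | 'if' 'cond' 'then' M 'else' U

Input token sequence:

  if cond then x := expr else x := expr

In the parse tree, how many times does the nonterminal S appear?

[S [M if cond then [M x := expr] else [M x := expr]]]

1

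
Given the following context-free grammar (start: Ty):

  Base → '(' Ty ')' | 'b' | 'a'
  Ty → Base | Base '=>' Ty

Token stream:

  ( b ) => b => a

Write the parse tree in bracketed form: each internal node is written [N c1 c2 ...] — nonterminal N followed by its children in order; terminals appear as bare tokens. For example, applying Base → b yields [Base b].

[Ty [Base ( [Ty [Base b]] )] => [Ty [Base b] => [Ty [Base a]]]]

Ty
Base => Ty
( Ty ) => Ty
( Base ) => Ty
( b ) => Ty
( b ) => Base => Ty
( b ) => b => Ty
( b ) => b => Base
( b ) => b => a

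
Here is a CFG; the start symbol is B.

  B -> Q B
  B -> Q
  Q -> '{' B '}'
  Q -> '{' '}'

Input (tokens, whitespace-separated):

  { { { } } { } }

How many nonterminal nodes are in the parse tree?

8

[B [Q { [B [Q { [B [Q { }]] }] [B [Q { }]]] }]]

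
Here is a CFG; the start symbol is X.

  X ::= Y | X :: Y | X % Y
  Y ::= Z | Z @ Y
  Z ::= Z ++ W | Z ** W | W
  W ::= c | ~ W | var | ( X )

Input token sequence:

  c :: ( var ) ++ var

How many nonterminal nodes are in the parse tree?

[X [X [Y [Z [W c]]]] :: [Y [Z [Z [W ( [X [Y [Z [W var]]]] )]] ++ [W var]]]]

14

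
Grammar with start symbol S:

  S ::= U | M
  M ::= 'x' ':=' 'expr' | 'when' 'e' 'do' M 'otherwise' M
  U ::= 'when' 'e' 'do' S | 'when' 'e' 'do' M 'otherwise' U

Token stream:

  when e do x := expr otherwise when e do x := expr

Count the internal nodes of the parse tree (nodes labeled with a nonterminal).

[S [U when e do [M x := expr] otherwise [U when e do [S [M x := expr]]]]]

6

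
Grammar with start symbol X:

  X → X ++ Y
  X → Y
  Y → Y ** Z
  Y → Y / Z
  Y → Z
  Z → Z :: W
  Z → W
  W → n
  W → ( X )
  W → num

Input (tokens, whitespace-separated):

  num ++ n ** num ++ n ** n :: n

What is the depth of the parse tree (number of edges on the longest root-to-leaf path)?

6

[X [X [X [Y [Z [W num]]]] ++ [Y [Y [Z [W n]]] ** [Z [W num]]]] ++ [Y [Y [Z [W n]]] ** [Z [Z [W n]] :: [W n]]]]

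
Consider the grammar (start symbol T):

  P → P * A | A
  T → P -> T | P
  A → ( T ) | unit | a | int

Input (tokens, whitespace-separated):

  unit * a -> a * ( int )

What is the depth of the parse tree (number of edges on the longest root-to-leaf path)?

7

[T [P [P [A unit]] * [A a]] -> [T [P [P [A a]] * [A ( [T [P [A int]]] )]]]]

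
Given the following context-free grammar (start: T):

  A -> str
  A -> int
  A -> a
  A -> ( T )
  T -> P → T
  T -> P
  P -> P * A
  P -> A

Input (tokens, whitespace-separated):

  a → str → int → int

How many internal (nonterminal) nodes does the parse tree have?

[T [P [A a]] → [T [P [A str]] → [T [P [A int]] → [T [P [A int]]]]]]

12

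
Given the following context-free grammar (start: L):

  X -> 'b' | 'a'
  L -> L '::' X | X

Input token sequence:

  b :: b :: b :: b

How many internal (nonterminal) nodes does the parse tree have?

[L [L [L [L [X b]] :: [X b]] :: [X b]] :: [X b]]

8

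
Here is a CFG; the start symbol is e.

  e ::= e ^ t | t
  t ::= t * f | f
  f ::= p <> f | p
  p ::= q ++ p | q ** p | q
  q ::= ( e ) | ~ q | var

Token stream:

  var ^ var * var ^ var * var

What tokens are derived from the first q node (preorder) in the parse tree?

var

[e [e [e [t [f [p [q var]]]]] ^ [t [t [f [p [q var]]]] * [f [p [q var]]]]] ^ [t [t [f [p [q var]]]] * [f [p [q var]]]]]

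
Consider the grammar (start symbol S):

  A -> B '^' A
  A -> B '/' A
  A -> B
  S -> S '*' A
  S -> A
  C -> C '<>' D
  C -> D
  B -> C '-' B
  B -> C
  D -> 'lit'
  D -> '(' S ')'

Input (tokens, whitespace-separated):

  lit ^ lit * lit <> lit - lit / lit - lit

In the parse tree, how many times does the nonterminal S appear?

2

[S [S [A [B [C [D lit]]] ^ [A [B [C [D lit]]]]]] * [A [B [C [C [D lit]] <> [D lit]] - [B [C [D lit]]]] / [A [B [C [D lit]] - [B [C [D lit]]]]]]]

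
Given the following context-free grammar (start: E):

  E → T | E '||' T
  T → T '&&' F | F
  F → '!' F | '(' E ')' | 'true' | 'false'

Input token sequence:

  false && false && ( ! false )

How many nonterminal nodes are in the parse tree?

11

[E [T [T [T [F false]] && [F false]] && [F ( [E [T [F ! [F false]]]] )]]]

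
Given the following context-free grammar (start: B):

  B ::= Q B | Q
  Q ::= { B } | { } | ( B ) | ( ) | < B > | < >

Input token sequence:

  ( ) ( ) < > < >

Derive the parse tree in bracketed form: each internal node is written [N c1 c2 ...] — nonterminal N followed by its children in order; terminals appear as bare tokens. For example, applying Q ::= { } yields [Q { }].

B
Q B
( ) B
( ) Q B
( ) ( ) B
( ) ( ) Q B
( ) ( ) < > B
( ) ( ) < > Q
( ) ( ) < > < >

[B [Q ( )] [B [Q ( )] [B [Q < >] [B [Q < >]]]]]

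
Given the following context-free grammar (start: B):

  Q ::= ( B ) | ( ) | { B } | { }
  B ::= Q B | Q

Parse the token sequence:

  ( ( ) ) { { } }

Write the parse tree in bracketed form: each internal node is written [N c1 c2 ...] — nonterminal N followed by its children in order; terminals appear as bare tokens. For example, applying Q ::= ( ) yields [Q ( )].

B
Q B
( B ) B
( Q ) B
( ( ) ) B
( ( ) ) Q
( ( ) ) { B }
( ( ) ) { Q }
( ( ) ) { { } }

[B [Q ( [B [Q ( )]] )] [B [Q { [B [Q { }]] }]]]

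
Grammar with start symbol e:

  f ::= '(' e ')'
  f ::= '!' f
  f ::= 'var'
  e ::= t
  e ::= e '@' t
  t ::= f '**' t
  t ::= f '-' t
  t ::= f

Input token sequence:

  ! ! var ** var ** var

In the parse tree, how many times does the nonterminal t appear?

3

[e [t [f ! [f ! [f var]]] ** [t [f var] ** [t [f var]]]]]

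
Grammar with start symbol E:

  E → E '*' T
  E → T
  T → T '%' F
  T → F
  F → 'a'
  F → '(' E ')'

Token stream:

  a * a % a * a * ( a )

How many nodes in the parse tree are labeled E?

5

[E [E [E [E [T [F a]]] * [T [T [F a]] % [F a]]] * [T [F a]]] * [T [F ( [E [T [F a]]] )]]]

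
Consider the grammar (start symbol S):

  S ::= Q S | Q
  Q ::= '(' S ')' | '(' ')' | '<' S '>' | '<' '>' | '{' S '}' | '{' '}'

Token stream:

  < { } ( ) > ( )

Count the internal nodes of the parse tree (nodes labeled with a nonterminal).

8

[S [Q < [S [Q { }] [S [Q ( )]]] >] [S [Q ( )]]]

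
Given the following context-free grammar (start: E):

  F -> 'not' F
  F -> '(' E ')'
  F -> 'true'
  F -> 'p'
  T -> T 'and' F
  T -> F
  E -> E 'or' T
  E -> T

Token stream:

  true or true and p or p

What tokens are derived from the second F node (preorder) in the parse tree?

[E [E [E [T [F true]]] or [T [T [F true]] and [F p]]] or [T [F p]]]

true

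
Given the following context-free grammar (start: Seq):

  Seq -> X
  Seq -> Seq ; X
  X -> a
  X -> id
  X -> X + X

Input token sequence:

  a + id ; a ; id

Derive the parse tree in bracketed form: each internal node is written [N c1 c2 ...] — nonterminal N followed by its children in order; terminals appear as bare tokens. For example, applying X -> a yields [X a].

[Seq [Seq [Seq [X [X a] + [X id]]] ; [X a]] ; [X id]]

Seq
Seq ; X
Seq ; X ; X
X ; X ; X
X + X ; X ; X
a + X ; X ; X
a + id ; X ; X
a + id ; a ; X
a + id ; a ; id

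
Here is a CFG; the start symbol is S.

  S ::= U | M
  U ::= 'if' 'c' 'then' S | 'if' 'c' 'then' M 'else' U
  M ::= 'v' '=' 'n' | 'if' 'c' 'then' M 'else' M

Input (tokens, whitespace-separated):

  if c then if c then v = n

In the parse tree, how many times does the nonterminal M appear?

[S [U if c then [S [U if c then [S [M v = n]]]]]]

1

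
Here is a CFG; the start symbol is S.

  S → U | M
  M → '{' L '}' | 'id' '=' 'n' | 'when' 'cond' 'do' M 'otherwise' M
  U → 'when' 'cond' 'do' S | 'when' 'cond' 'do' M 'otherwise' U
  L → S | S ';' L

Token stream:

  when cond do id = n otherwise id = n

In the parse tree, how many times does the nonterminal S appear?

1

[S [M when cond do [M id = n] otherwise [M id = n]]]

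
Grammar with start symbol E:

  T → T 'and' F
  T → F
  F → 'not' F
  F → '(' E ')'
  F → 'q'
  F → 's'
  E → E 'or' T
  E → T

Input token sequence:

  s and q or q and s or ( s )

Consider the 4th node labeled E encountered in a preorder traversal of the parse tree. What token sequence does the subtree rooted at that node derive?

s

[E [E [E [T [T [F s]] and [F q]]] or [T [T [F q]] and [F s]]] or [T [F ( [E [T [F s]]] )]]]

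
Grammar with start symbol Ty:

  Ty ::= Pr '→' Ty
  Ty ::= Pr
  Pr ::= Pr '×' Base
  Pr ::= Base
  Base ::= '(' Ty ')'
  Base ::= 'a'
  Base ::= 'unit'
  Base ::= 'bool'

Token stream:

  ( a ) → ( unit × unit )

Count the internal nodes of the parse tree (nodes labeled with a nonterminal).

14

[Ty [Pr [Base ( [Ty [Pr [Base a]]] )]] → [Ty [Pr [Base ( [Ty [Pr [Pr [Base unit]] × [Base unit]]] )]]]]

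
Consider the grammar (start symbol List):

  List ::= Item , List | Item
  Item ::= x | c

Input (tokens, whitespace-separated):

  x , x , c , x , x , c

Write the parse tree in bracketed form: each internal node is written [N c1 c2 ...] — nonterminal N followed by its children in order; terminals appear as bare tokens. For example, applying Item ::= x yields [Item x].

[List [Item x] , [List [Item x] , [List [Item c] , [List [Item x] , [List [Item x] , [List [Item c]]]]]]]

List
Item , List
x , List
x , Item , List
x , x , List
x , x , Item , List
x , x , c , List
x , x , c , Item , List
x , x , c , x , List
x , x , c , x , Item , List
x , x , c , x , x , List
x , x , c , x , x , Item
x , x , c , x , x , c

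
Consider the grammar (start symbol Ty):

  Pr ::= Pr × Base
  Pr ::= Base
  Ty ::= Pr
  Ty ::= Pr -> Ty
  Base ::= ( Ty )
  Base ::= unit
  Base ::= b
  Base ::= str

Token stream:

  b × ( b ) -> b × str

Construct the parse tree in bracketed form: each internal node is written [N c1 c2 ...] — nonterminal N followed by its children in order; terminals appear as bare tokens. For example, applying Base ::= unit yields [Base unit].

[Ty [Pr [Pr [Base b]] × [Base ( [Ty [Pr [Base b]]] )]] -> [Ty [Pr [Pr [Base b]] × [Base str]]]]

Ty
Pr -> Ty
Pr × Base -> Ty
Base × Base -> Ty
b × Base -> Ty
b × ( Ty ) -> Ty
b × ( Pr ) -> Ty
b × ( Base ) -> Ty
b × ( b ) -> Ty
b × ( b ) -> Pr
b × ( b ) -> Pr × Base
b × ( b ) -> Base × Base
b × ( b ) -> b × Base
b × ( b ) -> b × str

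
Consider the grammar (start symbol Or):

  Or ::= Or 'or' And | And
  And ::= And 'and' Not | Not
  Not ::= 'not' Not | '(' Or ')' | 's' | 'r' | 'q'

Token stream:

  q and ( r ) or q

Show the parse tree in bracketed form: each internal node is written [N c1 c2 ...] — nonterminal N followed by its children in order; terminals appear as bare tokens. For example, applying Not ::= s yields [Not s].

Or
Or or And
And or And
And and Not or And
Not and Not or And
q and Not or And
q and ( Or ) or And
q and ( And ) or And
q and ( Not ) or And
q and ( r ) or And
q and ( r ) or Not
q and ( r ) or q

[Or [Or [And [And [Not q]] and [Not ( [Or [And [Not r]]] )]]] or [And [Not q]]]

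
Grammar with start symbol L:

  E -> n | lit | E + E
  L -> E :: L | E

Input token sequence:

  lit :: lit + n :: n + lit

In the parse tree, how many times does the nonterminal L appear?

[L [E lit] :: [L [E [E lit] + [E n]] :: [L [E [E n] + [E lit]]]]]

3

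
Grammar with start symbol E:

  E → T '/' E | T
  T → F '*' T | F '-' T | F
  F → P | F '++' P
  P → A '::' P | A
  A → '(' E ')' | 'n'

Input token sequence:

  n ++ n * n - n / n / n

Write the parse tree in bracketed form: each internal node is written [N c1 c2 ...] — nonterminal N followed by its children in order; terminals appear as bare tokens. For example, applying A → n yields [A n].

[E [T [F [F [P [A n]]] ++ [P [A n]]] * [T [F [P [A n]]] - [T [F [P [A n]]]]]] / [E [T [F [P [A n]]]] / [E [T [F [P [A n]]]]]]]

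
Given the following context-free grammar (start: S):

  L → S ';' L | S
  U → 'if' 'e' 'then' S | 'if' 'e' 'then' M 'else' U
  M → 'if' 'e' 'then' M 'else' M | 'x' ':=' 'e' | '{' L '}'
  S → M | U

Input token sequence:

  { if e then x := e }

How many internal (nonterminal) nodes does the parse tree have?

[S [M { [L [S [U if e then [S [M x := e]]]]] }]]

7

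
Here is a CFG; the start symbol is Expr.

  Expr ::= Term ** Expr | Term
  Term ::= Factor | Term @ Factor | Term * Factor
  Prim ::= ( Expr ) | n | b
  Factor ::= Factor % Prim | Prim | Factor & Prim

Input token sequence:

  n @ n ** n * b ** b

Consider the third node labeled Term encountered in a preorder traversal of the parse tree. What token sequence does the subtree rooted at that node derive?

n * b

[Expr [Term [Term [Factor [Prim n]]] @ [Factor [Prim n]]] ** [Expr [Term [Term [Factor [Prim n]]] * [Factor [Prim b]]] ** [Expr [Term [Factor [Prim b]]]]]]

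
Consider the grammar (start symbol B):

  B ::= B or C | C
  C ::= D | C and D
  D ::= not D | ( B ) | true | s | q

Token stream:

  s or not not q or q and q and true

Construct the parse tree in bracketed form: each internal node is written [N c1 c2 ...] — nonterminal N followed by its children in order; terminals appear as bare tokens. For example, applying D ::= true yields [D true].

B
B or C
B or C or C
C or C or C
D or C or C
s or C or C
s or D or C
s or not D or C
s or not not D or C
s or not not q or C
s or not not q or C and D
s or not not q or C and D and D
s or not not q or D and D and D
s or not not q or q and D and D
s or not not q or q and q and D
s or not not q or q and q and true

[B [B [B [C [D s]]] or [C [D not [D not [D q]]]]] or [C [C [C [D q]] and [D q]] and [D true]]]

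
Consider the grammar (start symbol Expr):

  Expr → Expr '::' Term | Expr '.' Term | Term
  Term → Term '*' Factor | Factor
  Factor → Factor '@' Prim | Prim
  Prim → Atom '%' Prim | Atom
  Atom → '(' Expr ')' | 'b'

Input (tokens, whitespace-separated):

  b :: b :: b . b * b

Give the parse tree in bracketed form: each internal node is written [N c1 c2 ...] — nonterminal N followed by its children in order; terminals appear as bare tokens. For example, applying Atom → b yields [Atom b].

[Expr [Expr [Expr [Expr [Term [Factor [Prim [Atom b]]]]] :: [Term [Factor [Prim [Atom b]]]]] :: [Term [Factor [Prim [Atom b]]]]] . [Term [Term [Factor [Prim [Atom b]]]] * [Factor [Prim [Atom b]]]]]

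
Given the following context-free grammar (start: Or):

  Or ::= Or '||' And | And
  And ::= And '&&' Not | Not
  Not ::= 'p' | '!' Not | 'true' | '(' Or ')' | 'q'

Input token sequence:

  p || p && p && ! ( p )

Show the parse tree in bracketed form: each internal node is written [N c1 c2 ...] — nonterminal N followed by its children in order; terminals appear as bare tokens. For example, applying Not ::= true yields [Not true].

[Or [Or [And [Not p]]] || [And [And [And [Not p]] && [Not p]] && [Not ! [Not ( [Or [And [Not p]]] )]]]]

Or
Or || And
And || And
Not || And
p || And
p || And && Not
p || And && Not && Not
p || Not && Not && Not
p || p && Not && Not
p || p && p && Not
p || p && p && ! Not
p || p && p && ! ( Or )
p || p && p && ! ( And )
p || p && p && ! ( Not )
p || p && p && ! ( p )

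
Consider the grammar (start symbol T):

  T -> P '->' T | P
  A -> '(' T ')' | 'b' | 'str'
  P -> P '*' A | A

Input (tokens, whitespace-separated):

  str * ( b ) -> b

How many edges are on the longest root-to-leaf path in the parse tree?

6

[T [P [P [A str]] * [A ( [T [P [A b]]] )]] -> [T [P [A b]]]]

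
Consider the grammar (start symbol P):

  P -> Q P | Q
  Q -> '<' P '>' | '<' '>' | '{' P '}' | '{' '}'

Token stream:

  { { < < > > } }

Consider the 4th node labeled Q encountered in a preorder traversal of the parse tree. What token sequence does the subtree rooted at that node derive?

< >

[P [Q { [P [Q { [P [Q < [P [Q < >]] >]] }]] }]]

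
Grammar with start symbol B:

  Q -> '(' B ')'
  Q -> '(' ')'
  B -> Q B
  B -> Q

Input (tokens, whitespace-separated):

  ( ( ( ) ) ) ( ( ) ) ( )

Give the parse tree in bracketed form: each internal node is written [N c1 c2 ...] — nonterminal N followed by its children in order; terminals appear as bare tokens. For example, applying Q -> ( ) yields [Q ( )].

B
Q B
( B ) B
( Q ) B
( ( B ) ) B
( ( Q ) ) B
( ( ( ) ) ) B
( ( ( ) ) ) Q B
( ( ( ) ) ) ( B ) B
( ( ( ) ) ) ( Q ) B
( ( ( ) ) ) ( ( ) ) B
( ( ( ) ) ) ( ( ) ) Q
( ( ( ) ) ) ( ( ) ) ( )

[B [Q ( [B [Q ( [B [Q ( )]] )]] )] [B [Q ( [B [Q ( )]] )] [B [Q ( )]]]]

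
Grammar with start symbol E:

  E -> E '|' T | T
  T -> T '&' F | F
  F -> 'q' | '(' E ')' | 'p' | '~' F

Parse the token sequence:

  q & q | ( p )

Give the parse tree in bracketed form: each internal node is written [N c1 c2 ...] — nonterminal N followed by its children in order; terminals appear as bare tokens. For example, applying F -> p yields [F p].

E
E | T
T | T
T & F | T
F & F | T
q & F | T
q & q | T
q & q | F
q & q | ( E )
q & q | ( T )
q & q | ( F )
q & q | ( p )

[E [E [T [T [F q]] & [F q]]] | [T [F ( [E [T [F p]]] )]]]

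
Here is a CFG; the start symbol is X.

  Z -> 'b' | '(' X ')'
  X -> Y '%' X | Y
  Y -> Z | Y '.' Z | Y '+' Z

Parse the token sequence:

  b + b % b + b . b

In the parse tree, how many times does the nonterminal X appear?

[X [Y [Y [Z b]] + [Z b]] % [X [Y [Y [Y [Z b]] + [Z b]] . [Z b]]]]

2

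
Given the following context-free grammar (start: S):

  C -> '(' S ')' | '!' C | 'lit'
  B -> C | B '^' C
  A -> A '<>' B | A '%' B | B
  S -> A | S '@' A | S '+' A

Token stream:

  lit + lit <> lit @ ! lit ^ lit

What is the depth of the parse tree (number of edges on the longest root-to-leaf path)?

6

[S [S [S [A [B [C lit]]]] + [A [A [B [C lit]]] <> [B [C lit]]]] @ [A [B [B [C ! [C lit]]] ^ [C lit]]]]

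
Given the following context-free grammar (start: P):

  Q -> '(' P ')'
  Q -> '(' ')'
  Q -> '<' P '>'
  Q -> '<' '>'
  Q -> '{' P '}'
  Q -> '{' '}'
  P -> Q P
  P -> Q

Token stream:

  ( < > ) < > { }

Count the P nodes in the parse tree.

[P [Q ( [P [Q < >]] )] [P [Q < >] [P [Q { }]]]]

4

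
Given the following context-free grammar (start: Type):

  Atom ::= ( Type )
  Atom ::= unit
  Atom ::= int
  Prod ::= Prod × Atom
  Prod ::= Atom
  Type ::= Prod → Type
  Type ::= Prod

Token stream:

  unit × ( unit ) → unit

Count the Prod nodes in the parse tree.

4

[Type [Prod [Prod [Atom unit]] × [Atom ( [Type [Prod [Atom unit]]] )]] → [Type [Prod [Atom unit]]]]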